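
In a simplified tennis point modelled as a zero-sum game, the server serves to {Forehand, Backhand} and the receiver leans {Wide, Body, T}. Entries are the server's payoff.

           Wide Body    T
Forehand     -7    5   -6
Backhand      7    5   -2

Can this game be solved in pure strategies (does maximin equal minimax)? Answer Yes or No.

Row minima: Forehand → -7, Backhand → -2; maximin = -2.
Column maxima: Wide → 7, Body → 5, T → -2; minimax = -2.
maximin = minimax = -2, so a saddle point exists.

Yes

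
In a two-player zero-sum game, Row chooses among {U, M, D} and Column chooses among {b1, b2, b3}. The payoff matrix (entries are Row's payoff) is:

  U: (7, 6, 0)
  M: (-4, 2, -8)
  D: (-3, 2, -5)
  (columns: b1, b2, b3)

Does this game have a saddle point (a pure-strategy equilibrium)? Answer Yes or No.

Yes

Row minima: U → 0, M → -8, D → -5; maximin = 0.
Column maxima: b1 → 7, b2 → 6, b3 → 0; minimax = 0.
maximin = minimax = 0, so a saddle point exists.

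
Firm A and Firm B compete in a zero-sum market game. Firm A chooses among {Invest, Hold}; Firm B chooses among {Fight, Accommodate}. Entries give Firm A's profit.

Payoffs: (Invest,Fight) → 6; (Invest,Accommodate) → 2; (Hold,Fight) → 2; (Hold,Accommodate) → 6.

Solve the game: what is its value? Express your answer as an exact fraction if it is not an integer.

Row minima: Invest → 2, Hold → 2; maximin = 2.
Column maxima: Fight → 6, Accommodate → 6; minimax = 6.
2 ≠ 6, so there is no saddle point; optimal play is mixed.
Let Firm A play Invest with probability p. Expected payoff against Fight: 6p + 2(1−p) = 4p + 2; against Accommodate: 2p + 6(1−p) = −4p + 6.
Setting these equal: 4p + 2 = −4p + 6 ⇒ 8p = 4 ⇒ p = 1/2, and the value is (4)·(1/2) + 2 = 4.
For Firm B: with q = P(Fight), equating Invest's and Hold's payoffs gives 4q + 2 = −4q + 6 ⇒ q = 1/2.

4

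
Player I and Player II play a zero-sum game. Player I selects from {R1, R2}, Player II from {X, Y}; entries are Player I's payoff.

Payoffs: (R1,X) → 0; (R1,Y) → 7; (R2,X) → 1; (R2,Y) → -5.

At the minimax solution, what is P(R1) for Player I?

6/13

Row minima: R1 → 0, R2 → -5; maximin = 0.
Column maxima: X → 1, Y → 7; minimax = 1.
0 ≠ 1, so there is no saddle point; optimal play is mixed.
Let Player I play R1 with probability p. Expected payoff against X: 0p + 1(1−p) = −p + 1; against Y: 7p + (-5)(1−p) = 12p − 5.
Setting these equal: −p + 1 = 12p − 5 ⇒ −13p = -6 ⇒ p = 6/13, and the value is (-1)·(6/13) + 1 = 7/13.
For Player II: with q = P(X), equating R1's and R2's payoffs gives −7q + 7 = 6q − 5 ⇒ q = 12/13.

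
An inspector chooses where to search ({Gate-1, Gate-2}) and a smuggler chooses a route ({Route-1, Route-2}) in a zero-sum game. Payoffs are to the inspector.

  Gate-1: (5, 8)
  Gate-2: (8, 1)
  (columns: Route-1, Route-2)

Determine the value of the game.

59/10

Row minima: Gate-1 → 5, Gate-2 → 1; maximin = 5.
Column maxima: Route-1 → 8, Route-2 → 8; minimax = 8.
5 ≠ 8, so there is no saddle point; optimal play is mixed.
Let the inspector play Gate-1 with probability p. Expected payoff against Route-1: 5p + 8(1−p) = −3p + 8; against Route-2: 8p + 1(1−p) = 7p + 1.
Setting these equal: −3p + 8 = 7p + 1 ⇒ −10p = -7 ⇒ p = 7/10, and the value is (-3)·(7/10) + 8 = 59/10.
For the smuggler: with q = P(Route-1), equating Gate-1's and Gate-2's payoffs gives −3q + 8 = 7q + 1 ⇒ q = 7/10.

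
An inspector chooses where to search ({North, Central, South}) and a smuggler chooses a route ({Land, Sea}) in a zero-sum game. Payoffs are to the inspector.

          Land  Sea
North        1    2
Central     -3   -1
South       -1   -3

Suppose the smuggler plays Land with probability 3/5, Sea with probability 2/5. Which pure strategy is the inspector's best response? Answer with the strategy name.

North

Expected payoff of North: (3/5)·1 + (2/5)·2 = 7/5.
Expected payoff of Central: (3/5)·(-3) + (2/5)·(-1) = -11/5.
Expected payoff of South: (3/5)·(-1) + (2/5)·(-3) = -9/5.
The largest is 7/5, so the inspector's best response is North.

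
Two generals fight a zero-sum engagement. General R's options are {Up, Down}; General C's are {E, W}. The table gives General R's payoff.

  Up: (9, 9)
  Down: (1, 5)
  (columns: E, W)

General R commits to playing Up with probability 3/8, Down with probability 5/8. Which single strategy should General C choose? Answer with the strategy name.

If General C plays E, General R's expected payoff is (3/8)·9 + (5/8)·1 = 4.
If General C plays W, General R's expected payoff is (3/8)·9 + (5/8)·5 = 13/2.
General C minimizes General R's payoff; the smallest is 4, so the best response is E.

E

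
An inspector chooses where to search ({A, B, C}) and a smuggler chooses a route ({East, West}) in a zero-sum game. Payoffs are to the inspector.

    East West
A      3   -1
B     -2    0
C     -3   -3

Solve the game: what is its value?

Row minima: A → -1, B → -2, C → -3; maximin = -1.
Column maxima: East → 3, West → 0; minimax = 0.
-1 ≠ 0, so there is no saddle point; optimal play is mixed.
C is strictly dominated by A, so the inspector never plays it.
On the remaining 2×2 (A, B vs East, West):
Let the inspector play A with probability p. Expected payoff against East: 3p + (-2)(1−p) = 5p − 2; against West: (-1)p + 0(1−p) = −p.
Setting these equal: 5p − 2 = −p ⇒ 6p = 2 ⇒ p = 1/3, and the value is (5)·(1/3) − 2 = -1/3.
For the smuggler: with q = P(East), equating A's and B's payoffs gives 4q − 1 = −2q ⇒ q = 1/6.

-1/3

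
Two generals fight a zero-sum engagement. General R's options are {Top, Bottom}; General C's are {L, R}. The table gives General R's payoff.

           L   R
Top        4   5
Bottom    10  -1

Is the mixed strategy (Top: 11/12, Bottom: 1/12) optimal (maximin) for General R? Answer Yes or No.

Yes

Against L this mix gives (11/12)·4 + (1/12)·10 = 9/2.
Against R this mix gives (11/12)·5 + (1/12)·(-1) = 9/2.
All of General C's active replies (L, R) yield 9/2, and no column does worse for General R. The mix makes General C indifferent and guarantees 9/2, so it is optimal.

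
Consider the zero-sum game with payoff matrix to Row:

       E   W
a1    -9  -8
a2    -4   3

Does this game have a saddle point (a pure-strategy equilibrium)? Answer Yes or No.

Yes

Row minima: a1 → -9, a2 → -4; maximin = -4.
Column maxima: E → -4, W → 3; minimax = -4.
maximin = minimax = -4, so a saddle point exists.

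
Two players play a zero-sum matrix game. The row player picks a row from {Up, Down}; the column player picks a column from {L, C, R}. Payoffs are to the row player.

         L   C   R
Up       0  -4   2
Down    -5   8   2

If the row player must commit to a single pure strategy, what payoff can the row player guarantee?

-4

Row minima: Up → -4, Down → -5.
The best of these is -4.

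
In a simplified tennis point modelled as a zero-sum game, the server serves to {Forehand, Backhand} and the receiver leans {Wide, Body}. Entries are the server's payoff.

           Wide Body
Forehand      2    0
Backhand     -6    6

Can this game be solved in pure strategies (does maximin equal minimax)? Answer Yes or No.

No

Row minima: Forehand → 0, Backhand → -6; maximin = 0.
Column maxima: Wide → 2, Body → 6; minimax = 2.
0 ≠ 2, so no pure-strategy equilibrium exists.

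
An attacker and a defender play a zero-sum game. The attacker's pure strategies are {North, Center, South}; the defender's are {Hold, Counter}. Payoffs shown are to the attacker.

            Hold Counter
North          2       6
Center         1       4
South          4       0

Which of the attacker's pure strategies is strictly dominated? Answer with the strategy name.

Center

North gives a strictly higher payoff than Center against every column: 2 > 1, 6 > 4.
So Center is strictly dominated and the attacker never plays it.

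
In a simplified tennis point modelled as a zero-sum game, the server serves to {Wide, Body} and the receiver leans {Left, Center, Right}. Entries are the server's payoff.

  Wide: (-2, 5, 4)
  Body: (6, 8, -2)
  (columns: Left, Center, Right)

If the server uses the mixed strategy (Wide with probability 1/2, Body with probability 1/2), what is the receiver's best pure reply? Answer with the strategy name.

Right

If the receiver plays Left, the server's expected payoff is (1/2)·(-2) + (1/2)·6 = 2.
If the receiver plays Center, the server's expected payoff is (1/2)·5 + (1/2)·8 = 13/2.
If the receiver plays Right, the server's expected payoff is (1/2)·4 + (1/2)·(-2) = 1.
The receiver minimizes the server's payoff; the smallest is 1, so the best response is Right.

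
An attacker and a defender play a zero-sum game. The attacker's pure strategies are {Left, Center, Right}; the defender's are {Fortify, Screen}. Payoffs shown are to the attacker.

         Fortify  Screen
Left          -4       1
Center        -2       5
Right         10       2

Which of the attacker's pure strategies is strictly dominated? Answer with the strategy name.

Left

Center gives a strictly higher payoff than Left against every column: -2 > -4, 5 > 1.
So Left is strictly dominated and the attacker never plays it.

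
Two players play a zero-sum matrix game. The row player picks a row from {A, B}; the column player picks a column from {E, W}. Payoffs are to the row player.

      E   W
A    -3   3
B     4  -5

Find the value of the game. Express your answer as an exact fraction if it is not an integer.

-1/5

Row minima: A → -3, B → -5; maximin = -3.
Column maxima: E → 4, W → 3; minimax = 3.
-3 ≠ 3, so there is no saddle point; optimal play is mixed.
Let the row player play A with probability p. Expected payoff against E: (-3)p + 4(1−p) = −7p + 4; against W: 3p + (-5)(1−p) = 8p − 5.
Setting these equal: −7p + 4 = 8p − 5 ⇒ −15p = -9 ⇒ p = 3/5, and the value is (-7)·(3/5) + 4 = -1/5.
For the column player: with q = P(E), equating A's and B's payoffs gives −6q + 3 = 9q − 5 ⇒ q = 8/15.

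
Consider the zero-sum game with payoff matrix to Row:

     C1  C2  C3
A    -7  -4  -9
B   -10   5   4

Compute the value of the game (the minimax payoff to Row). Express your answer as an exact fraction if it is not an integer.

-59/8

Row minima: A → -9, B → -10; maximin = -9.
Column maxima: C1 → -7, C2 → 5, C3 → 4; minimax = -7.
-9 ≠ -7, so there is no saddle point; optimal play is mixed.
C2 is strictly dominated by C1 (it gives Row strictly more in every row), so Column never plays it.
On the remaining 2×2 (A, B vs C1, C3):
Let Row play A with probability p. Expected payoff against C1: (-7)p + (-10)(1−p) = 3p − 10; against C3: (-9)p + 4(1−p) = −13p + 4.
Setting these equal: 3p − 10 = −13p + 4 ⇒ 16p = 14 ⇒ p = 7/8, and the value is (3)·(7/8) − 10 = -59/8.
For Column: with q = P(C1), equating A's and B's payoffs gives 2q − 9 = −14q + 4 ⇒ q = 13/16.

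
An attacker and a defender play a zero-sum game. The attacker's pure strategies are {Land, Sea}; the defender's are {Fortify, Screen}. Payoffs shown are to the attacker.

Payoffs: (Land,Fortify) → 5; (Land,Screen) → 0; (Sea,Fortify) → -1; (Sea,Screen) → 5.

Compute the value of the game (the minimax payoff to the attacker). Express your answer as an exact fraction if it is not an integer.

Row minima: Land → 0, Sea → -1; maximin = 0.
Column maxima: Fortify → 5, Screen → 5; minimax = 5.
0 ≠ 5, so there is no saddle point; optimal play is mixed.
Let the attacker play Land with probability p. Expected payoff against Fortify: 5p + (-1)(1−p) = 6p − 1; against Screen: 0p + 5(1−p) = −5p + 5.
Setting these equal: 6p − 1 = −5p + 5 ⇒ 11p = 6 ⇒ p = 6/11, and the value is (6)·(6/11) − 1 = 25/11.
For the defender: with q = P(Fortify), equating Land's and Sea's payoffs gives 5q = −6q + 5 ⇒ q = 5/11.

25/11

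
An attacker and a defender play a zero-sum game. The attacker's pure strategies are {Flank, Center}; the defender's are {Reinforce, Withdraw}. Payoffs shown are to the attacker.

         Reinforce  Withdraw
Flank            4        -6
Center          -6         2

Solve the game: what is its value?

-14/9

Row minima: Flank → -6, Center → -6; maximin = -6.
Column maxima: Reinforce → 4, Withdraw → 2; minimax = 2.
-6 ≠ 2, so there is no saddle point; optimal play is mixed.
Let the attacker play Flank with probability p. Expected payoff against Reinforce: 4p + (-6)(1−p) = 10p − 6; against Withdraw: (-6)p + 2(1−p) = −8p + 2.
Setting these equal: 10p − 6 = −8p + 2 ⇒ 18p = 8 ⇒ p = 4/9, and the value is (10)·(4/9) − 6 = -14/9.
For the defender: with q = P(Reinforce), equating Flank's and Center's payoffs gives 10q − 6 = −8q + 2 ⇒ q = 4/9.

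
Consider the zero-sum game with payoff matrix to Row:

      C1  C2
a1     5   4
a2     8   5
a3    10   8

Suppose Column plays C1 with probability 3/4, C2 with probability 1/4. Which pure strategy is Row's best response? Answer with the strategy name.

a3

Expected payoff of a1: (3/4)·5 + (1/4)·4 = 19/4.
Expected payoff of a2: (3/4)·8 + (1/4)·5 = 29/4.
Expected payoff of a3: (3/4)·10 + (1/4)·8 = 19/2.
The largest is 19/2, so Row's best response is a3.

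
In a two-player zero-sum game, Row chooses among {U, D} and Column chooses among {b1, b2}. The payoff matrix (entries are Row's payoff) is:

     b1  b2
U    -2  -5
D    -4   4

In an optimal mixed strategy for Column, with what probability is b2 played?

2/11

Row minima: U → -5, D → -4; maximin = -4.
Column maxima: b1 → -2, b2 → 4; minimax = -2.
-4 ≠ -2, so there is no saddle point; optimal play is mixed.
Let Row play U with probability p. Expected payoff against b1: (-2)p + (-4)(1−p) = 2p − 4; against b2: (-5)p + 4(1−p) = −9p + 4.
Setting these equal: 2p − 4 = −9p + 4 ⇒ 11p = 8 ⇒ p = 8/11, and the value is (2)·(8/11) − 4 = -28/11.
For Column: with q = P(b1), equating U's and D's payoffs gives 3q − 5 = −8q + 4 ⇒ q = 9/11.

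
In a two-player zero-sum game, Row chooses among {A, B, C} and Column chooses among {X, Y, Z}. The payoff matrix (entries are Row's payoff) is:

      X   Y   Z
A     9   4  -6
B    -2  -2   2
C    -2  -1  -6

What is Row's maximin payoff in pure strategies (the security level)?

-2

Row minima: A → -6, B → -2, C → -6.
The best of these is -2.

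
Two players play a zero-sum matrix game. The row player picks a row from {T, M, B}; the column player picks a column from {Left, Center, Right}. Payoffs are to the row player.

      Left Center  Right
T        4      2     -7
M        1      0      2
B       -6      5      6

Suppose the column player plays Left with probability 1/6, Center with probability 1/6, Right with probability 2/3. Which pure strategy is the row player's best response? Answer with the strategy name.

Expected payoff of T: (1/6)·4 + (1/6)·2 + (2/3)·(-7) = -11/3.
Expected payoff of M: (1/6)·1 + (1/6)·0 + (2/3)·2 = 3/2.
Expected payoff of B: (1/6)·(-6) + (1/6)·5 + (2/3)·6 = 23/6.
The largest is 23/6, so the row player's best response is B.

B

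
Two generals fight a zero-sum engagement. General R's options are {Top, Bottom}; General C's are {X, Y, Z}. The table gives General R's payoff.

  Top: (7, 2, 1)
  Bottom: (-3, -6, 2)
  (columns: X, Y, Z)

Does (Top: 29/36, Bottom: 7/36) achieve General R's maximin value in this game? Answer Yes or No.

No

Against X this mix gives (29/36)·7 + (7/36)·(-3) = 91/18.
Against Y this mix gives (29/36)·2 + (7/36)·(-6) = 4/9.
Against Z this mix gives (29/36)·1 + (7/36)·2 = 43/36.
General C will play Y, holding General R to 4/9. Shifting weight toward the row that does better against Y would raise this floor (the equalizing mix achieves 10/9 against both Y and Z), so the proposed strategy is not optimal.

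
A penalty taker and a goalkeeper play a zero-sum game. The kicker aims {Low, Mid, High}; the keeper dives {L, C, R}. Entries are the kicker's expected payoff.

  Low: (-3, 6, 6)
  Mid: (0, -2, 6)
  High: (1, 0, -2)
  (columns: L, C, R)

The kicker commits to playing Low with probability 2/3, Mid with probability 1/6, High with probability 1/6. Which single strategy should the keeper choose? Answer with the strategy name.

L

If the keeper plays L, the kicker's expected payoff is (2/3)·(-3) + (1/6)·0 + (1/6)·1 = -11/6.
If the keeper plays C, the kicker's expected payoff is (2/3)·6 + (1/6)·(-2) + (1/6)·0 = 11/3.
If the keeper plays R, the kicker's expected payoff is (2/3)·6 + (1/6)·6 + (1/6)·(-2) = 14/3.
The keeper minimizes the kicker's payoff; the smallest is -11/6, so the best response is L.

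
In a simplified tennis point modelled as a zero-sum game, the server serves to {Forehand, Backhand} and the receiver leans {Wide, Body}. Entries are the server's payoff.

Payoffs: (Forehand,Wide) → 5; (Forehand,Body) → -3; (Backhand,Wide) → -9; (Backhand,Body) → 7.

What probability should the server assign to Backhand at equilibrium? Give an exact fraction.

Row minima: Forehand → -3, Backhand → -9; maximin = -3.
Column maxima: Wide → 5, Body → 7; minimax = 5.
-3 ≠ 5, so there is no saddle point; optimal play is mixed.
Let the server play Forehand with probability p. Expected payoff against Wide: 5p + (-9)(1−p) = 14p − 9; against Body: (-3)p + 7(1−p) = −10p + 7.
Setting these equal: 14p − 9 = −10p + 7 ⇒ 24p = 16 ⇒ p = 2/3, and the value is (14)·(2/3) − 9 = 1/3.
For the receiver: with q = P(Wide), equating Forehand's and Backhand's payoffs gives 8q − 3 = −16q + 7 ⇒ q = 5/12.

1/3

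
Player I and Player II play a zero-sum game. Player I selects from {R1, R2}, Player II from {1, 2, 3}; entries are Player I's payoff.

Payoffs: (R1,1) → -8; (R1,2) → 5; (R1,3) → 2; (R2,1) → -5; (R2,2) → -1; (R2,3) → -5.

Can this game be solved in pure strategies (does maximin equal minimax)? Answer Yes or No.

Yes

Row minima: R1 → -8, R2 → -5; maximin = -5.
Column maxima: 1 → -5, 2 → 5, 3 → 2; minimax = -5.
maximin = minimax = -5, so a saddle point exists.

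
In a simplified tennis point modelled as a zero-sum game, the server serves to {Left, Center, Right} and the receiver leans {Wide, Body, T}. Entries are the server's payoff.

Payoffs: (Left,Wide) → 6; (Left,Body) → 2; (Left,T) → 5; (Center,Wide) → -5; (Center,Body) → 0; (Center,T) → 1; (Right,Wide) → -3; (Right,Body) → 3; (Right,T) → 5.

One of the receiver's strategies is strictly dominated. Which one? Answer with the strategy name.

T

Body holds the server's payoff strictly below T in every row: 2 < 5, 0 < 1, 3 < 5.
So T is strictly dominated for the receiver.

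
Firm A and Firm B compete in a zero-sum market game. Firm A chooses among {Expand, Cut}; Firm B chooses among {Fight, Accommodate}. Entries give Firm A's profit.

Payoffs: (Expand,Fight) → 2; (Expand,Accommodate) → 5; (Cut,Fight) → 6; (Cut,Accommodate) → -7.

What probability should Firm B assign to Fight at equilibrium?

Row minima: Expand → 2, Cut → -7; maximin = 2.
Column maxima: Fight → 6, Accommodate → 5; minimax = 5.
2 ≠ 5, so there is no saddle point; optimal play is mixed.
Let Firm A play Expand with probability p. Expected payoff against Fight: 2p + 6(1−p) = −4p + 6; against Accommodate: 5p + (-7)(1−p) = 12p − 7.
Setting these equal: −4p + 6 = 12p − 7 ⇒ −16p = -13 ⇒ p = 13/16, and the value is (-4)·(13/16) + 6 = 11/4.
For Firm B: with q = P(Fight), equating Expand's and Cut's payoffs gives −3q + 5 = 13q − 7 ⇒ q = 3/4.

3/4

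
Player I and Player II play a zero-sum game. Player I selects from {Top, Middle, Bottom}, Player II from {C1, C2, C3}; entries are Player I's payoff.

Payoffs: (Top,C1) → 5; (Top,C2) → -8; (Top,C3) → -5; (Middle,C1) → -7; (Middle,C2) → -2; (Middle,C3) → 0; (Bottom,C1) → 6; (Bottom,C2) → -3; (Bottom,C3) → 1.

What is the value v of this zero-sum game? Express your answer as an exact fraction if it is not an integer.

Row minima: Top → -8, Middle → -7, Bottom → -3; maximin = -3.
Column maxima: C1 → 6, C2 → -2, C3 → 1; minimax = -2.
-3 ≠ -2, so there is no saddle point; optimal play is mixed.
Top is strictly dominated by Bottom, so Player I never plays it.
C3 is strictly dominated by C2 (it gives Player I strictly more in every row), so Player II never plays it.
On the remaining 2×2 (Middle, Bottom vs C1, C2):
Let Player I play Middle with probability p. Expected payoff against C1: (-7)p + 6(1−p) = −13p + 6; against C2: (-2)p + (-3)(1−p) = p − 3.
Setting these equal: −13p + 6 = p − 3 ⇒ −14p = -9 ⇒ p = 9/14, and the value is (-13)·(9/14) + 6 = -33/14.
For Player II: with q = P(C1), equating Middle's and Bottom's payoffs gives −5q − 2 = 9q − 3 ⇒ q = 1/14.

-33/14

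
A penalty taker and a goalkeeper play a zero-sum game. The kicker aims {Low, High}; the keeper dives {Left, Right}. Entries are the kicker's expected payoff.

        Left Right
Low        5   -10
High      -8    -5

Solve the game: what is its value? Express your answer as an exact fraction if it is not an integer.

Row minima: Low → -10, High → -8; maximin = -8.
Column maxima: Left → 5, Right → -5; minimax = -5.
-8 ≠ -5, so there is no saddle point; optimal play is mixed.
Let the kicker play Low with probability p. Expected payoff against Left: 5p + (-8)(1−p) = 13p − 8; against Right: (-10)p + (-5)(1−p) = −5p − 5.
Setting these equal: 13p − 8 = −5p − 5 ⇒ 18p = 3 ⇒ p = 1/6, and the value is (13)·(1/6) − 8 = -35/6.
For the keeper: with q = P(Left), equating Low's and High's payoffs gives 15q − 10 = −3q − 5 ⇒ q = 5/18.

-35/6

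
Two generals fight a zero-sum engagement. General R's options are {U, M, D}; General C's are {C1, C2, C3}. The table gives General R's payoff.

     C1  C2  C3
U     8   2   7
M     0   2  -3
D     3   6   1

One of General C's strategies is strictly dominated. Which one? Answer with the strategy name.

C3 holds General R's payoff strictly below C1 in every row: 7 < 8, -3 < 0, 1 < 3.
So C1 is strictly dominated for General C.

C1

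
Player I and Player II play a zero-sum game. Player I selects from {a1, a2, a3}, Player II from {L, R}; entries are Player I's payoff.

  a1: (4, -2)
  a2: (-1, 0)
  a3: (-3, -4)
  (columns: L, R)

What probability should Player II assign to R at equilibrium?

5/7

Row minima: a1 → -2, a2 → -1, a3 → -4; maximin = -1.
Column maxima: L → 4, R → 0; minimax = 0.
-1 ≠ 0, so there is no saddle point; optimal play is mixed.
a3 is strictly dominated by a1, so Player I never plays it.
On the remaining 2×2 (a1, a2 vs L, R):
Let Player I play a1 with probability p. Expected payoff against L: 4p + (-1)(1−p) = 5p − 1; against R: (-2)p + 0(1−p) = −2p.
Setting these equal: 5p − 1 = −2p ⇒ 7p = 1 ⇒ p = 1/7, and the value is (5)·(1/7) − 1 = -2/7.
For Player II: with q = P(L), equating a1's and a2's payoffs gives 6q − 2 = −q ⇒ q = 2/7.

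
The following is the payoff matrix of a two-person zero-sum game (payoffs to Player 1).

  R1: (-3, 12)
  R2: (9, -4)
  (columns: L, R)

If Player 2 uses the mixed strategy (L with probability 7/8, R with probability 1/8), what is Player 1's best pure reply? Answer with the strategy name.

Expected payoff of R1: (7/8)·(-3) + (1/8)·12 = -9/8.
Expected payoff of R2: (7/8)·9 + (1/8)·(-4) = 59/8.
The largest is 59/8, so Player 1's best response is R2.

R2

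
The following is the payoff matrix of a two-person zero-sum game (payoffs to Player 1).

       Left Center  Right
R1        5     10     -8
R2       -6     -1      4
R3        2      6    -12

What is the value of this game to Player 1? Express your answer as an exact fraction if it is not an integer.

Row minima: R1 → -8, R2 → -6, R3 → -12; maximin = -6.
Column maxima: Left → 5, Center → 10, Right → 4; minimax = 4.
-6 ≠ 4, so there is no saddle point; optimal play is mixed.
R3 is strictly dominated by R1, so Player 1 never plays it.
Center is strictly dominated by Left (it gives Player 1 strictly more in every row), so Player 2 never plays it.
On the remaining 2×2 (R1, R2 vs Left, Right):
Let Player 1 play R1 with probability p. Expected payoff against Left: 5p + (-6)(1−p) = 11p − 6; against Right: (-8)p + 4(1−p) = −12p + 4.
Setting these equal: 11p − 6 = −12p + 4 ⇒ 23p = 10 ⇒ p = 10/23, and the value is (11)·(10/23) − 6 = -28/23.
For Player 2: with q = P(Left), equating R1's and R2's payoffs gives 13q − 8 = −10q + 4 ⇒ q = 12/23.

-28/23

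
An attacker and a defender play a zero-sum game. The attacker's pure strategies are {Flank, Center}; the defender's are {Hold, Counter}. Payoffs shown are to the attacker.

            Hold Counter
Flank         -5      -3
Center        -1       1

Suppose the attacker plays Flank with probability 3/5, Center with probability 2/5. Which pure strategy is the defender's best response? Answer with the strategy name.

If the defender plays Hold, the attacker's expected payoff is (3/5)·(-5) + (2/5)·(-1) = -17/5.
If the defender plays Counter, the attacker's expected payoff is (3/5)·(-3) + (2/5)·1 = -7/5.
The defender minimizes the attacker's payoff; the smallest is -17/5, so the best response is Hold.

Hold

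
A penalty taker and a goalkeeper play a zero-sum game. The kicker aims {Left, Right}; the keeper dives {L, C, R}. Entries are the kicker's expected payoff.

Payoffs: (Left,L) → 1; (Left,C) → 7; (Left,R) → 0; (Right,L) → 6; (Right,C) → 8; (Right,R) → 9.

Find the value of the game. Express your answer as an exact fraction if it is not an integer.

Row minima: Left → 0, Right → 6; maximin = 6.
Column maxima: L → 6, C → 8, R → 9; minimax = 6.
Since maximin = minimax = 6, there is a saddle point and the value is 6.

6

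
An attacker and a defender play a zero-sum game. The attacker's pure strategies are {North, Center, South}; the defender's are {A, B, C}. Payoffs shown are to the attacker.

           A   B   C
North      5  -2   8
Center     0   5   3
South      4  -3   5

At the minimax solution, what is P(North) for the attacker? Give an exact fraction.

5/12

Row minima: North → -2, Center → 0, South → -3; maximin = 0.
Column maxima: A → 5, B → 5, C → 8; minimax = 5.
0 ≠ 5, so there is no saddle point; optimal play is mixed.
South is strictly dominated by North, so the attacker never plays it.
C is strictly dominated by A (it gives the attacker strictly more in every row), so the defender never plays it.
On the remaining 2×2 (North, Center vs A, B):
Let the attacker play North with probability p. Expected payoff against A: 5p + 0(1−p) = 5p; against B: (-2)p + 5(1−p) = −7p + 5.
Setting these equal: 5p = −7p + 5 ⇒ 12p = 5 ⇒ p = 5/12, and the value is (5)·(5/12) = 25/12.
For the defender: with q = P(A), equating North's and Center's payoffs gives 7q − 2 = −5q + 5 ⇒ q = 7/12.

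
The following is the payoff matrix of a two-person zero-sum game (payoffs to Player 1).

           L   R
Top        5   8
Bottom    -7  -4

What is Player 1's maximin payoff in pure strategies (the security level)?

Row minima: Top → 5, Bottom → -7.
The best of these is 5.

5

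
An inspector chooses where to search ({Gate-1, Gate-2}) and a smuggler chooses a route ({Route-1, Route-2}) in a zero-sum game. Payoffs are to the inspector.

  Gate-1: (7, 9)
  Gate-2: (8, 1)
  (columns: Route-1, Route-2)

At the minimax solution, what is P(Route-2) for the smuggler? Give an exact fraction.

1/9

Row minima: Gate-1 → 7, Gate-2 → 1; maximin = 7.
Column maxima: Route-1 → 8, Route-2 → 9; minimax = 8.
7 ≠ 8, so there is no saddle point; optimal play is mixed.
Let the inspector play Gate-1 with probability p. Expected payoff against Route-1: 7p + 8(1−p) = −p + 8; against Route-2: 9p + 1(1−p) = 8p + 1.
Setting these equal: −p + 8 = 8p + 1 ⇒ −9p = -7 ⇒ p = 7/9, and the value is (-1)·(7/9) + 8 = 65/9.
For the smuggler: with q = P(Route-1), equating Gate-1's and Gate-2's payoffs gives −2q + 9 = 7q + 1 ⇒ q = 8/9.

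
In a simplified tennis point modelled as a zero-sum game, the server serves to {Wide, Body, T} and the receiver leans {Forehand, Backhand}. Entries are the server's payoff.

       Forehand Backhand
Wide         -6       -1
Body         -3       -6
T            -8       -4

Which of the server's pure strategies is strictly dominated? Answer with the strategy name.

Wide gives a strictly higher payoff than T against every column: -6 > -8, -1 > -4.
So T is strictly dominated and the server never plays it.

T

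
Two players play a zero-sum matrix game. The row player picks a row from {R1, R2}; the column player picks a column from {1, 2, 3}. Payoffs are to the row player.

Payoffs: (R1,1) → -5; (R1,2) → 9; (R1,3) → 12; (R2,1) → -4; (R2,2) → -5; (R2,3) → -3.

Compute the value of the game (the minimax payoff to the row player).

Row minima: R1 → -5, R2 → -5; maximin = -5.
Column maxima: 1 → -4, 2 → 9, 3 → 12; minimax = -4.
-5 ≠ -4, so there is no saddle point; optimal play is mixed.
3 is strictly dominated by 1 (it gives the row player strictly more in every row), so the column player never plays it.
On the remaining 2×2 (R1, R2 vs 1, 2):
Let the row player play R1 with probability p. Expected payoff against 1: (-5)p + (-4)(1−p) = −p − 4; against 2: 9p + (-5)(1−p) = 14p − 5.
Setting these equal: −p − 4 = 14p − 5 ⇒ −15p = -1 ⇒ p = 1/15, and the value is (-1)·(1/15) − 4 = -61/15.
For the column player: with q = P(1), equating R1's and R2's payoffs gives −14q + 9 = q − 5 ⇒ q = 14/15.

-61/15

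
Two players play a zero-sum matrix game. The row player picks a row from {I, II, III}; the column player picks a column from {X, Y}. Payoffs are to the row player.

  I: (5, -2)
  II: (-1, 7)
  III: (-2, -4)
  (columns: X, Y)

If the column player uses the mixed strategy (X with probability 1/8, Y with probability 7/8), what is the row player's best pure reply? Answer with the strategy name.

Expected payoff of I: (1/8)·5 + (7/8)·(-2) = -9/8.
Expected payoff of II: (1/8)·(-1) + (7/8)·7 = 6.
Expected payoff of III: (1/8)·(-2) + (7/8)·(-4) = -15/4.
The largest is 6, so the row player's best response is II.

II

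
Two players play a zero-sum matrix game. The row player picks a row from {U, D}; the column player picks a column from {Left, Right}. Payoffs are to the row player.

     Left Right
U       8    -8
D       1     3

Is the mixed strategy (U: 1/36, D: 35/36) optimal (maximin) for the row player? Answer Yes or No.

Against Left this mix gives (1/36)·8 + (35/36)·1 = 43/36.
Against Right this mix gives (1/36)·(-8) + (35/36)·3 = 97/36.
The column player will play Left, holding the row player to 43/36. Shifting weight toward the row that does better against Left would raise this floor (the equalizing mix achieves 16/9 against both Left and Right), so the proposed strategy is not optimal.

No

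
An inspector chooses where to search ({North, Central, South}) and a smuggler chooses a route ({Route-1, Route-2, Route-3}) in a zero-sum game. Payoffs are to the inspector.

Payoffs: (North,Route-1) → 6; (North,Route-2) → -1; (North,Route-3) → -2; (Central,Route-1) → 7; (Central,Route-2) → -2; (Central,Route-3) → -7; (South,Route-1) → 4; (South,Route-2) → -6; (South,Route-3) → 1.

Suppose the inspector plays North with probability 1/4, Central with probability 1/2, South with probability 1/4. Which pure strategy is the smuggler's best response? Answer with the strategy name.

If the smuggler plays Route-1, the inspector's expected payoff is (1/4)·6 + (1/2)·7 + (1/4)·4 = 6.
If the smuggler plays Route-2, the inspector's expected payoff is (1/4)·(-1) + (1/2)·(-2) + (1/4)·(-6) = -11/4.
If the smuggler plays Route-3, the inspector's expected payoff is (1/4)·(-2) + (1/2)·(-7) + (1/4)·1 = -15/4.
The smuggler minimizes the inspector's payoff; the smallest is -15/4, so the best response is Route-3.

Route-3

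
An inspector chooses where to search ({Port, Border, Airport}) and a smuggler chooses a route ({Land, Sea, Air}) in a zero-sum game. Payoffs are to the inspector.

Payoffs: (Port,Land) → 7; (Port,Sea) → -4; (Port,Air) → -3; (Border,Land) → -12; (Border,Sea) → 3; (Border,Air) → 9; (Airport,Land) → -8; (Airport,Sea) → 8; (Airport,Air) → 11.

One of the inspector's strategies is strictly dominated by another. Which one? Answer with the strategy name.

Border

Airport gives a strictly higher payoff than Border against every column: -8 > -12, 8 > 3, 11 > 9.
So Border is strictly dominated and the inspector never plays it.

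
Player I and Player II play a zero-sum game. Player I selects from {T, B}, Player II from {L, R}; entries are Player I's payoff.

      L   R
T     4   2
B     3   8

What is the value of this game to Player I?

Row minima: T → 2, B → 3; maximin = 3.
Column maxima: L → 4, R → 8; minimax = 4.
3 ≠ 4, so there is no saddle point; optimal play is mixed.
Let Player I play T with probability p. Expected payoff against L: 4p + 3(1−p) = p + 3; against R: 2p + 8(1−p) = −6p + 8.
Setting these equal: p + 3 = −6p + 8 ⇒ 7p = 5 ⇒ p = 5/7, and the value is (1)·(5/7) + 3 = 26/7.
For Player II: with q = P(L), equating T's and B's payoffs gives 2q + 2 = −5q + 8 ⇒ q = 6/7.

26/7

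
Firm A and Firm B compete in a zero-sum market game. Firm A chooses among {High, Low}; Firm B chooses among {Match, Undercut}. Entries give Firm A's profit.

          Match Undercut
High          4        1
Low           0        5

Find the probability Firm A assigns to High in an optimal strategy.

Row minima: High → 1, Low → 0; maximin = 1.
Column maxima: Match → 4, Undercut → 5; minimax = 4.
1 ≠ 4, so there is no saddle point; optimal play is mixed.
Let Firm A play High with probability p. Expected payoff against Match: 4p + 0(1−p) = 4p; against Undercut: 1p + 5(1−p) = −4p + 5.
Setting these equal: 4p = −4p + 5 ⇒ 8p = 5 ⇒ p = 5/8, and the value is (4)·(5/8) = 5/2.
For Firm B: with q = P(Match), equating High's and Low's payoffs gives 3q + 1 = −5q + 5 ⇒ q = 1/2.

5/8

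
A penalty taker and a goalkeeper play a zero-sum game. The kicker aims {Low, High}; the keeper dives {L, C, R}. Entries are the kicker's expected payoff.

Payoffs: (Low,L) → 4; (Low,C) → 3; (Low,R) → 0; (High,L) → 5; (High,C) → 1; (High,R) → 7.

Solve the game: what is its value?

7/3

Row minima: Low → 0, High → 1; maximin = 1.
Column maxima: L → 5, C → 3, R → 7; minimax = 3.
1 ≠ 3, so there is no saddle point; optimal play is mixed.
L is strictly dominated by C (it gives the kicker strictly more in every row), so the keeper never plays it.
On the remaining 2×2 (Low, High vs C, R):
Let the kicker play Low with probability p. Expected payoff against C: 3p + 1(1−p) = 2p + 1; against R: 0p + 7(1−p) = −7p + 7.
Setting these equal: 2p + 1 = −7p + 7 ⇒ 9p = 6 ⇒ p = 2/3, and the value is (2)·(2/3) + 1 = 7/3.
For the keeper: with q = P(C), equating Low's and High's payoffs gives 3q = −6q + 7 ⇒ q = 7/9.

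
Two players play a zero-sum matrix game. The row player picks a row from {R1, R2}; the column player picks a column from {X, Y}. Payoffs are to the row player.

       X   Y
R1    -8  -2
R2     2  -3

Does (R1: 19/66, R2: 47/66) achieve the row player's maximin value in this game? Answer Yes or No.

Against X this mix gives (19/66)·(-8) + (47/66)·2 = -29/33.
Against Y this mix gives (19/66)·(-2) + (47/66)·(-3) = -179/66.
The column player will play Y, holding the row player to -179/66. Shifting weight toward the row that does better against Y would raise this floor (the equalizing mix achieves -28/11 against both Y and X), so the proposed strategy is not optimal.

No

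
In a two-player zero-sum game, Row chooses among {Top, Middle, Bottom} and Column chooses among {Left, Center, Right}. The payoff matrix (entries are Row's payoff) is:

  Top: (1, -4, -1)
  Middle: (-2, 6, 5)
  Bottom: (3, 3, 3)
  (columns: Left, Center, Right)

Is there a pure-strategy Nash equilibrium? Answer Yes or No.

Row minima: Top → -4, Middle → -2, Bottom → 3; maximin = 3.
Column maxima: Left → 3, Center → 6, Right → 5; minimax = 3.
maximin = minimax = 3, so a saddle point exists.

Yes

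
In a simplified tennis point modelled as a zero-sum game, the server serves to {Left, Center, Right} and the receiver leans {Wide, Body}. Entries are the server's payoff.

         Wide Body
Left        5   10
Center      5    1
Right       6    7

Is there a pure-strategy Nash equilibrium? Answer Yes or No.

Yes

Row minima: Left → 5, Center → 1, Right → 6; maximin = 6.
Column maxima: Wide → 6, Body → 10; minimax = 6.
maximin = minimax = 6, so a saddle point exists.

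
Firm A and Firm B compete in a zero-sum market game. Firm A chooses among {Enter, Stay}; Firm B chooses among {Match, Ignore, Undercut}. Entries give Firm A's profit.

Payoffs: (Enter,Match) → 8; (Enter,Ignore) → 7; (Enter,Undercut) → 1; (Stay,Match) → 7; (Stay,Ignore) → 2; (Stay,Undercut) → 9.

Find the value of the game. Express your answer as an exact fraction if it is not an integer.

Row minima: Enter → 1, Stay → 2; maximin = 2.
Column maxima: Match → 8, Ignore → 7, Undercut → 9; minimax = 7.
2 ≠ 7, so there is no saddle point; optimal play is mixed.
Match is strictly dominated by Ignore (it gives Firm A strictly more in every row), so Firm B never plays it.
On the remaining 2×2 (Enter, Stay vs Ignore, Undercut):
Let Firm A play Enter with probability p. Expected payoff against Ignore: 7p + 2(1−p) = 5p + 2; against Undercut: 1p + 9(1−p) = −8p + 9.
Setting these equal: 5p + 2 = −8p + 9 ⇒ 13p = 7 ⇒ p = 7/13, and the value is (5)·(7/13) + 2 = 61/13.
For Firm B: with q = P(Ignore), equating Enter's and Stay's payoffs gives 6q + 1 = −7q + 9 ⇒ q = 8/13.

61/13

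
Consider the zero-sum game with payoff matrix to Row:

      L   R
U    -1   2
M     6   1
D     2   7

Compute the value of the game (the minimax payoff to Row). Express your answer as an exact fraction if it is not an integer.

4

Row minima: U → -1, M → 1, D → 2; maximin = 2.
Column maxima: L → 6, R → 7; minimax = 6.
2 ≠ 6, so there is no saddle point; optimal play is mixed.
U is strictly dominated by D, so Row never plays it.
On the remaining 2×2 (M, D vs L, R):
Let Row play M with probability p. Expected payoff against L: 6p + 2(1−p) = 4p + 2; against R: 1p + 7(1−p) = −6p + 7.
Setting these equal: 4p + 2 = −6p + 7 ⇒ 10p = 5 ⇒ p = 1/2, and the value is (4)·(1/2) + 2 = 4.
For Column: with q = P(L), equating M's and D's payoffs gives 5q + 1 = −5q + 7 ⇒ q = 3/5.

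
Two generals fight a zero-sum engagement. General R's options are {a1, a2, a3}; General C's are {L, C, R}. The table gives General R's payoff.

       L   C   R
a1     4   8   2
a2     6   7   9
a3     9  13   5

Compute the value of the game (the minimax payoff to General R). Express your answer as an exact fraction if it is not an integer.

Row minima: a1 → 2, a2 → 6, a3 → 5; maximin = 6.
Column maxima: L → 9, C → 13, R → 9; minimax = 9.
6 ≠ 9, so there is no saddle point; optimal play is mixed.
a1 is strictly dominated by a3, so General R never plays it.
C is strictly dominated by L (it gives General R strictly more in every row), so General C never plays it.
On the remaining 2×2 (a2, a3 vs L, R):
Let General R play a2 with probability p. Expected payoff against L: 6p + 9(1−p) = −3p + 9; against R: 9p + 5(1−p) = 4p + 5.
Setting these equal: −3p + 9 = 4p + 5 ⇒ −7p = -4 ⇒ p = 4/7, and the value is (-3)·(4/7) + 9 = 51/7.
For General C: with q = P(L), equating a2's and a3's payoffs gives −3q + 9 = 4q + 5 ⇒ q = 4/7.

51/7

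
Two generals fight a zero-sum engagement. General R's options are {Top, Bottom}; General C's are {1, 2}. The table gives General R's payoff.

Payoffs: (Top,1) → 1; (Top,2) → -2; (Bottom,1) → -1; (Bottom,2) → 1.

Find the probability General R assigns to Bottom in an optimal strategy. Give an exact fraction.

3/5

Row minima: Top → -2, Bottom → -1; maximin = -1.
Column maxima: 1 → 1, 2 → 1; minimax = 1.
-1 ≠ 1, so there is no saddle point; optimal play is mixed.
Let General R play Top with probability p. Expected payoff against 1: 1p + (-1)(1−p) = 2p − 1; against 2: (-2)p + 1(1−p) = −3p + 1.
Setting these equal: 2p − 1 = −3p + 1 ⇒ 5p = 2 ⇒ p = 2/5, and the value is (2)·(2/5) − 1 = -1/5.
For General C: with q = P(1), equating Top's and Bottom's payoffs gives 3q − 2 = −2q + 1 ⇒ q = 3/5.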